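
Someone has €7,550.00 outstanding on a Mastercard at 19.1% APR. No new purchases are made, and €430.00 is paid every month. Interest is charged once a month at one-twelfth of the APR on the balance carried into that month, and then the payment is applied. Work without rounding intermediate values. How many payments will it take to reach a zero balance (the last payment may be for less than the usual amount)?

Monthly rate r = 19.1%/12 = 1.59167% = 0.0159167.
Recurrence: B ← B·(1+r) − €430.00.
Month 1: interest €120.17; balance after payment €7,240.17.
Month 2: interest €115.24; balance after payment €6,925.41.
Closed form: n = −ln(1 − rB₀/P)/ln(1+r) = −ln(0.72053)/ln(1.01592) ≈ 20.756, so the balance reaches zero during payment 21.

21 months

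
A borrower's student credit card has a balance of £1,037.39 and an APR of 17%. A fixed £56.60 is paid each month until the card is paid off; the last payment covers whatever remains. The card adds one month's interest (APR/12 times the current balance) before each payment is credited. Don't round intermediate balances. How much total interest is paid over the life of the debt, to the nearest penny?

£172.32

Monthly rate r = 17%/12 = 1.41667% = 0.0141667.
Payoff takes n = ⌈−ln(1 − rB₀/P)/ln(1+r)⌉ = ⌈21.371⌉ = 22 payments; the last is £21.11.
Total paid = 21·£56.60 + £21.11 = £1,209.71.
Total interest = total paid − principal = £1,209.71 − £1,037.39 = £172.32.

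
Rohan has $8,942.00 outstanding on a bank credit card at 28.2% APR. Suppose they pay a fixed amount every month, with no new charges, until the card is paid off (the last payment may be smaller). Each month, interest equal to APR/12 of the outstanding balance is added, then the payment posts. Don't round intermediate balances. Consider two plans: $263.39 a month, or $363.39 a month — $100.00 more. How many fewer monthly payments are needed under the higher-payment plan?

31 fewer payments

Monthly rate r = 28.2%/12 = 2.35% = 0.0235.
At $263.39/mo: n = ⌈−ln(1 − rB₀/P)/ln(1+r)⌉ = 69 payments (last $216.68); total interest = total paid − $8,942.00 = $9,185.20.
At $363.39/mo: 38 payments (last $62.33); total interest $4,565.76.
Payments saved = 69 − 38 = 31.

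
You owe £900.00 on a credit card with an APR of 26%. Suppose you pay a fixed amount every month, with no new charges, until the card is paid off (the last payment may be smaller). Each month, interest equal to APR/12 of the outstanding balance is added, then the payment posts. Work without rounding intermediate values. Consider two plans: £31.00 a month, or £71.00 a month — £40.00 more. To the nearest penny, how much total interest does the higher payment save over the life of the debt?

£370.60

Monthly rate r = 26%/12 = 2.16667% = 0.0216667.
At £31.00/mo: n = ⌈−ln(1 − rB₀/P)/ln(1+r)⌉ = 47 payments (last £8.19); total interest = total paid − £900.00 = £534.19.
At £71.00/mo: 15 payments (last £69.59); total interest £163.59.
Interest saved = £534.19 − £163.59 = £370.60.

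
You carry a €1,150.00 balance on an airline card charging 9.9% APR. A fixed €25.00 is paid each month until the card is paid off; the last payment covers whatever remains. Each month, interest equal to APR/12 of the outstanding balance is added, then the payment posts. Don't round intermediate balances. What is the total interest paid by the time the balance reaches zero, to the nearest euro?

Monthly rate r = 9.9%/12 = 0.825% = 0.00825.
Payoff takes n = ⌈−ln(1 − rB₀/P)/ln(1+r)⌉ = ⌈58.084⌉ = 59 payments; the last is €2.12.
Total paid = 58·€25.00 + €2.12 = €1,452.12.
Total interest = total paid − principal = €1,452.12 − €1,150.00 = €302.12.

€302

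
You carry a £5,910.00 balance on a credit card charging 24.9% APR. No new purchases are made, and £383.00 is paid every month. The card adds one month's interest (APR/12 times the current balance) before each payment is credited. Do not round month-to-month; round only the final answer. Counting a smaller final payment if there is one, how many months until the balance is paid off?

Monthly rate r = 24.9%/12 = 2.075% = 0.02075.
Recurrence: B ← B·(1+r) − £383.00.
Month 1: interest £122.63; balance after payment £5,649.63.
Month 2: interest £117.23; balance after payment £5,383.86.
Closed form: n = −ln(1 − rB₀/P)/ln(1+r) = −ln(0.67981)/ln(1.02075) ≈ 18.792, so the balance reaches zero during payment 19.

19 months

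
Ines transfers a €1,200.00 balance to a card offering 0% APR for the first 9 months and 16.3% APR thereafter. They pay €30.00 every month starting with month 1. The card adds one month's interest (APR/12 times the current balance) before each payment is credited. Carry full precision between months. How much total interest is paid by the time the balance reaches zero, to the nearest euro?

€285

Promo months 1–9 at r₀ = 0%/12 = 0; months 10+ at r₁ = 16.3%/12 = 0.0135833.
After month 9 (no interest yet): B = €1,200.00 − 9·€30.00 = €930.00.
Then at r₁ with €30.00/mo: n₂ = −ln(1 − r₁·B/P)/ln(1+r₁) ≈ 40.51 → 41 more payments.
Total paid = 49·€30.00 + €15.44 = €1,485.44; interest = €1,485.44 − €1,200.00 = €285.44.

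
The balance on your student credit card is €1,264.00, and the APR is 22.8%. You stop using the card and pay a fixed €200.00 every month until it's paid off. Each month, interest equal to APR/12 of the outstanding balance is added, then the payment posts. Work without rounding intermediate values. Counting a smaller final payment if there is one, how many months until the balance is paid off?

Monthly rate r = 22.8%/12 = 1.9% = 0.019.
Recurrence: B ← B·(1+r) − €200.00.
Month 1: interest €24.02; balance after payment €1,088.02.
Month 2: interest €20.67; balance after payment €908.69.
Closed form: n = −ln(1 − rB₀/P)/ln(1+r) = −ln(0.87992)/ln(1.019) ≈ 6.797, so the balance reaches zero during payment 7.

7 months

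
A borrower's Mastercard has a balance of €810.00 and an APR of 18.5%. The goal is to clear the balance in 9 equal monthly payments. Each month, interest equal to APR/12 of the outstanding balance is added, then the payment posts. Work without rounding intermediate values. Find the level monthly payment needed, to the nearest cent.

€97.08

Monthly rate r = 18.5%/12 = 1.54167% = 0.0154167.
Level-payment amortization: P = B₀·r / (1 − (1+r)^(−n)) = 810.00·0.0154167 / (1 − 1.01542^(−9)).
Denominator 1 − (1+r)^(−9) = 0.12863239.
P = 12.4875 / 0.12863239 ≈ 97.08.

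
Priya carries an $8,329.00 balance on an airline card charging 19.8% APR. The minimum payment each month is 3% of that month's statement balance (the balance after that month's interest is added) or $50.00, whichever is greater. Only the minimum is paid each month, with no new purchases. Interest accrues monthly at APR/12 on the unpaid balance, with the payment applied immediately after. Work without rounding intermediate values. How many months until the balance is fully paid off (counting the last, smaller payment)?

163 months

Monthly rate r = 19.8%/12 = 1.65% = 0.0165.
While 3% of the post-interest balance exceeds $50.00, each month B ← (B·(1+r))·(1 − 0.03), i.e. B shrinks by the factor (1+r)·0.97 = 0.986.
This holds for months 1–116. Entering month 117 the balance is $1,623.94; 3% of the post-interest balance is now below $50.00, so the flat $50.00 minimum applies from here.
From month 117 a fixed $50.00 at rate r clears $1,623.94 in 47 more payments. Total: 116 + 47 = 163 months.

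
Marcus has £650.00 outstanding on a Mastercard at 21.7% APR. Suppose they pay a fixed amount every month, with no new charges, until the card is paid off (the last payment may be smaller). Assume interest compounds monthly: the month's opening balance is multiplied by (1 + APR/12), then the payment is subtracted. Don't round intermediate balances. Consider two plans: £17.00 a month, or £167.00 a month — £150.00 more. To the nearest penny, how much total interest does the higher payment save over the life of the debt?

£435.16

Monthly rate r = 21.7%/12 = 1.80833% = 0.0180833.
At £17.00/mo: n = ⌈−ln(1 − rB₀/P)/ln(1+r)⌉ = 66 payments (last £10.34); total interest = total paid − £650.00 = £465.34.
At £167.00/mo: 5 payments (last £12.18); total interest £30.18.
Interest saved = £465.34 − £30.18 = £435.16.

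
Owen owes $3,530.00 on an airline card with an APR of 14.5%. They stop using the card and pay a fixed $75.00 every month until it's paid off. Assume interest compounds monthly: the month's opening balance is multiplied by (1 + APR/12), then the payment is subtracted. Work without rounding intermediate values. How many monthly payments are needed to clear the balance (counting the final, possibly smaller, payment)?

71 payments

Monthly rate r = 14.5%/12 = 1.20833% = 0.0120833.
Recurrence: B ← B·(1+r) − $75.00.
Month 1: interest $42.65; balance after payment $3,497.65.
Month 2: interest $42.26; balance after payment $3,464.92.
Closed form: n = −ln(1 − rB₀/P)/ln(1+r) = −ln(0.43128)/ln(1.01208) ≈ 70.020, so the balance reaches zero during payment 71.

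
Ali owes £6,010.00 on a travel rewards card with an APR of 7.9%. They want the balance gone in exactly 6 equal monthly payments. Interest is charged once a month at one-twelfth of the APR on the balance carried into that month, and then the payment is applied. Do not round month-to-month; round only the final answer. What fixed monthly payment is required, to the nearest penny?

Monthly rate r = 7.9%/12 = 0.658333% = 0.00658333.
Level-payment amortization: P = B₀·r / (1 − (1+r)^(−n)) = 6010.00·0.00658333 / (1 − 1.00658^(−6)).
Denominator 1 − (1+r)^(−6) = 0.0386055987.
P = 39.5658 / 0.0386055987 ≈ 1024.87.

£1,024.87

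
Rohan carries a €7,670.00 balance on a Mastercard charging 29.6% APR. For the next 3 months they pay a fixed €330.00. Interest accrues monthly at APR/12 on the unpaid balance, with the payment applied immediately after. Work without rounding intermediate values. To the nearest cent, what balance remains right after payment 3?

Monthly rate r = 29.6%/12 = 2.46667% = 0.0246667.
Each month: B ← B·(1+r) − €330.00.
Month 1: interest €189.19; balance after payment €7,529.19.
Month 2: interest €185.72; balance after payment €7,384.91.
Month 3: interest €182.16; balance after payment €7,237.07.

€7,237.07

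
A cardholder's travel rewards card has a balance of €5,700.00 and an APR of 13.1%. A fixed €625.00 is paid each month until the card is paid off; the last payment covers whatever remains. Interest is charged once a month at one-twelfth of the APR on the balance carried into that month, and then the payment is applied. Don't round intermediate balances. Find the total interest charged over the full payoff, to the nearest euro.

Monthly rate r = 13.1%/12 = 1.09167% = 0.0109167.
Payoff takes n = ⌈−ln(1 − rB₀/P)/ln(1+r)⌉ = ⌈9.659⌉ = 10 payments; the last is €412.58.
Total paid = 9·€625.00 + €412.58 = €6,037.58.
Total interest = total paid − principal = €6,037.58 − €5,700.00 = €337.58.

€338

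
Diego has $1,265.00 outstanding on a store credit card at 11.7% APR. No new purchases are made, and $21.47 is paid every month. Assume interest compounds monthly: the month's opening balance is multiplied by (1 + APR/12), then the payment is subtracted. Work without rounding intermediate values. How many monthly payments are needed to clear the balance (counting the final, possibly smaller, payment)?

Monthly rate r = 11.7%/12 = 0.975% = 0.00975.
Recurrence: B ← B·(1+r) − $21.47.
Month 1: interest $12.33; balance after payment $1,255.86.
Month 2: interest $12.24; balance after payment $1,246.64.
Closed form: n = −ln(1 − rB₀/P)/ln(1+r) = −ln(0.42554)/ln(1.00975) ≈ 88.058, so the balance reaches zero during payment 89.

89 months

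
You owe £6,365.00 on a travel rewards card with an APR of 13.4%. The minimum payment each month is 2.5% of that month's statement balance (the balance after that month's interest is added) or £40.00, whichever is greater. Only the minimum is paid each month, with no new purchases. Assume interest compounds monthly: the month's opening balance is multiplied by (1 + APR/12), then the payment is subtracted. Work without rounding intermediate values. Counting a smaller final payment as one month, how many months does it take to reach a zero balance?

Monthly rate r = 13.4%/12 = 1.11667% = 0.0111667.
While 2.5% of the post-interest balance exceeds £40.00, each month B ← (B·(1+r))·(1 − 0.025), i.e. B shrinks by the factor (1+r)·0.975 = 0.98589.
This holds for months 1–98. Entering month 99 the balance is £1,580.81; 2.5% of the post-interest balance is now below £40.00, so the flat £40.00 minimum applies from here.
From month 99 a fixed £40.00 at rate r clears £1,580.81 in 53 more payments. Total: 98 + 53 = 151 months.

151 months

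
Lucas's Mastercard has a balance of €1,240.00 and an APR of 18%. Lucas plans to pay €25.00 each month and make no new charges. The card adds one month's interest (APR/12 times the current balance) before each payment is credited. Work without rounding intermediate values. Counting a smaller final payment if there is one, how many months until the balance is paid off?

Monthly rate r = 18%/12 = 1.5% = 0.015.
Recurrence: B ← B·(1+r) − €25.00.
Month 1: interest €18.60; balance after payment €1,233.60.
Month 2: interest €18.50; balance after payment €1,227.10.
Closed form: n = −ln(1 − rB₀/P)/ln(1+r) = −ln(0.256)/ln(1.015) ≈ 91.518, so the balance reaches zero during payment 92.

92 payments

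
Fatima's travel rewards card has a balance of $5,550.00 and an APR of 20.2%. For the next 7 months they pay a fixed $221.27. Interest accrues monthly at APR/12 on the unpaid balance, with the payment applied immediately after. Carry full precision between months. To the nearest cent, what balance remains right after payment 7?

$4,608.60

Monthly rate r = 20.2%/12 = 1.68333% = 0.0168333.
Each month: B ← B·(1+r) − $221.27.
Month 1: interest $93.42; balance after payment $5,422.15.
Month 2: interest $91.27; balance after payment $5,292.16.
Month 3: interest $89.08; balance after payment $5,159.97.
Month 4: interest $86.86; balance after payment $5,025.56.
Month 5: interest $84.60; balance after payment $4,888.89.
Month 6: interest $82.30; balance after payment $4,749.92.
Month 7: interest $79.96; balance after payment $4,608.60.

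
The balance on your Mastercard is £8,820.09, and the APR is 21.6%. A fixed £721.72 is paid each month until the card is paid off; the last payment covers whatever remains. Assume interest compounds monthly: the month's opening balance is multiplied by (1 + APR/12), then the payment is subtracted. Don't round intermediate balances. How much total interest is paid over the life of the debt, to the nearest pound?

£1,231

Monthly rate r = 21.6%/12 = 1.8% = 0.018.
Payoff takes n = ⌈−ln(1 − rB₀/P)/ln(1+r)⌉ = ⌈13.926⌉ = 14 payments; the last is £668.47.
Total paid = 13·£721.72 + £668.47 = £10,050.83.
Total interest = total paid − principal = £10,050.83 − £8,820.09 = £1,230.74.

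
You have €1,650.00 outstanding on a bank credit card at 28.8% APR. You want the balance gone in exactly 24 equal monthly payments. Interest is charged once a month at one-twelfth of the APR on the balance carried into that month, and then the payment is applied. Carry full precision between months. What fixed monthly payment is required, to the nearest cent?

Monthly rate r = 28.8%/12 = 2.4% = 0.024.
Level-payment amortization: P = B₀·r / (1 − (1+r)^(−n)) = 1650.00·0.024 / (1 − 1.024^(−24)).
Denominator 1 − (1+r)^(−24) = 0.434020058.
P = 39.6 / 0.434020058 ≈ 91.24.

€91.24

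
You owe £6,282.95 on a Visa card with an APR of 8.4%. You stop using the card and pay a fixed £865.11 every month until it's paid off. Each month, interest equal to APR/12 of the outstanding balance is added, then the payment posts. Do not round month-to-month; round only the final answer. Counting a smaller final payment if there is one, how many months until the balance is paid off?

8 months

Monthly rate r = 8.4%/12 = 0.7% = 0.007.
Recurrence: B ← B·(1+r) − £865.11.
Month 1: interest £43.98; balance after payment £5,461.82.
Month 2: interest £38.23; balance after payment £4,634.94.
Closed form: n = −ln(1 − rB₀/P)/ln(1+r) = −ln(0.94916)/ln(1.007) ≈ 7.480, so the balance reaches zero during payment 8.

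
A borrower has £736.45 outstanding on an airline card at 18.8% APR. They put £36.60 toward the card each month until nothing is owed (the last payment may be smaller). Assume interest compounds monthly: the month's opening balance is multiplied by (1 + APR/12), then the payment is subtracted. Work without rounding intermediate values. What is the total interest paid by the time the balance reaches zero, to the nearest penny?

Monthly rate r = 18.8%/12 = 1.56667% = 0.0156667.
Payoff takes n = ⌈−ln(1 − rB₀/P)/ln(1+r)⌉ = ⌈24.360⌉ = 25 payments; the last is £13.25.
Total paid = 24·£36.60 + £13.25 = £891.65.
Total interest = total paid − principal = £891.65 − £736.45 = £155.20.

£155.20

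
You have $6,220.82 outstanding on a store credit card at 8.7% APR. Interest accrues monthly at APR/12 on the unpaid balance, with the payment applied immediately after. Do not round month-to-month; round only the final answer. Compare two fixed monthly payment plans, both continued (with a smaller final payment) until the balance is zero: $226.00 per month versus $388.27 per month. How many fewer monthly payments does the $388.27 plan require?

13 fewer payments

Monthly rate r = 8.7%/12 = 0.725% = 0.00725.
At $226.00/mo: n = ⌈−ln(1 − rB₀/P)/ln(1+r)⌉ = 31 payments (last $184.10); total interest = total paid − $6,220.82 = $743.28.
At $388.27/mo: 18 payments (last $36.26); total interest $416.03.
Payments saved = 31 − 18 = 13.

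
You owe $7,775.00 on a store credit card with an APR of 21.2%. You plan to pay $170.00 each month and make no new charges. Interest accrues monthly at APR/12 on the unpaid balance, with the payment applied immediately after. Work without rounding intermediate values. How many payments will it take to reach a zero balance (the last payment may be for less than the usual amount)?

95 months

Monthly rate r = 21.2%/12 = 1.76667% = 0.0176667.
Recurrence: B ← B·(1+r) − $170.00.
Month 1: interest $137.36; balance after payment $7,742.36.
Month 2: interest $136.78; balance after payment $7,709.14.
Closed form: n = −ln(1 − rB₀/P)/ln(1+r) = −ln(0.19201)/ln(1.01767) ≈ 94.231, so the balance reaches zero during payment 95.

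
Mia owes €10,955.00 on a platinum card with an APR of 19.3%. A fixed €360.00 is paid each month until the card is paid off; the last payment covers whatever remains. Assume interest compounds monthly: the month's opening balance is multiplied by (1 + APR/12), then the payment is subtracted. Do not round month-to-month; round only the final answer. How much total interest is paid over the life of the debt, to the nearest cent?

€4,212.53

Monthly rate r = 19.3%/12 = 1.60833% = 0.0160833.
Payoff takes n = ⌈−ln(1 − rB₀/P)/ln(1+r)⌉ = ⌈42.131⌉ = 43 payments; the last is €47.53.
Total paid = 42·€360.00 + €47.53 = €15,167.53.
Total interest = total paid − principal = €15,167.53 − €10,955.00 = €4,212.53.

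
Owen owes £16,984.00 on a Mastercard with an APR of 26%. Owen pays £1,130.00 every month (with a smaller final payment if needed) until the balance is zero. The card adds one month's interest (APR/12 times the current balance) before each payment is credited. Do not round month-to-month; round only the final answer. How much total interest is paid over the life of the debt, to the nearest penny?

Monthly rate r = 26%/12 = 2.16667% = 0.0216667.
Payoff takes n = ⌈−ln(1 − rB₀/P)/ln(1+r)⌉ = ⌈18.381⌉ = 19 payments; the last is £433.76.
Total paid = 18·£1,130.00 + £433.76 = £20,773.76.
Total interest = total paid − principal = £20,773.76 − £16,984.00 = £3,789.76.

£3,789.76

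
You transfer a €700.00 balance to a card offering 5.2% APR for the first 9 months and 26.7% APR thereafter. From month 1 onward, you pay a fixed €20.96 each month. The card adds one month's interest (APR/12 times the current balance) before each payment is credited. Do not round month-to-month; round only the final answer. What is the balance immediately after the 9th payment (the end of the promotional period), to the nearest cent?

Promo months 1–9 at r₀ = 5.2%/12 = 0.00433333; months 10+ at r₁ = 26.7%/12 = 0.02225.
After month 9: iterate B ← B·(1+r₀) − €20.96 for 9 months → €535.83.

€535.83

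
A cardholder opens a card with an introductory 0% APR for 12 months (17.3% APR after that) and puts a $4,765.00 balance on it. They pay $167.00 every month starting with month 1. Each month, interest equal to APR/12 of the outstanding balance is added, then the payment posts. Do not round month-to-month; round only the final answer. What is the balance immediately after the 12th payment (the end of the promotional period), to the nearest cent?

$2,761.00

Promo months 1–12 at r₀ = 0%/12 = 0; months 13+ at r₁ = 17.3%/12 = 0.0144167.
After month 12 (no interest yet): B = $4,765.00 − 12·$167.00 = $2,761.00.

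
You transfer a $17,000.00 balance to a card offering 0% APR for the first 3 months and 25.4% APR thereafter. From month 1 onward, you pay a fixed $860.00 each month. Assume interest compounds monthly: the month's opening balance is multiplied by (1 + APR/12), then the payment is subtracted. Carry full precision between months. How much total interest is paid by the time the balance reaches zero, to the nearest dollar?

Promo months 1–3 at r₀ = 0%/12 = 0; months 4+ at r₁ = 25.4%/12 = 0.0211667.
After month 3 (no interest yet): B = $17,000.00 − 3·$860.00 = $14,420.00.
Then at r₁ with $860.00/mo: n₂ = −ln(1 − r₁·B/P)/ln(1+r₁) ≈ 20.93 → 21 more payments.
Total paid = 23·$860.00 + $799.24 = $20,579.24; interest = $20,579.24 − $17,000.00 = $3,579.24.

$3,579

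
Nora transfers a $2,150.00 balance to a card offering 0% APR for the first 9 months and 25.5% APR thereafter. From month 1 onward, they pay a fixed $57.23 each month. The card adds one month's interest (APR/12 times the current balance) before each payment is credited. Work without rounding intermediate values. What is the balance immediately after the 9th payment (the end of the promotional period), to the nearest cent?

$1,634.93

Promo months 1–9 at r₀ = 0%/12 = 0; months 10+ at r₁ = 25.5%/12 = 0.02125.
After month 9 (no interest yet): B = $2,150.00 − 9·$57.23 = $1,634.93.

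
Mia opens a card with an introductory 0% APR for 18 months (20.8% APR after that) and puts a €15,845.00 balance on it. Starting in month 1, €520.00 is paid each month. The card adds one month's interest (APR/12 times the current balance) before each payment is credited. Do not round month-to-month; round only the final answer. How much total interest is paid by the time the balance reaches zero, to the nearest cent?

Promo months 1–18 at r₀ = 0%/12 = 0; months 19+ at r₁ = 20.8%/12 = 0.0173333.
After month 18 (no interest yet): B = €15,845.00 − 18·€520.00 = €6,485.00.
Then at r₁ with €520.00/mo: n₂ = −ln(1 − r₁·B/P)/ln(1+r₁) ≈ 14.17 → 15 more payments.
Total paid = 32·€520.00 + €90.55 = €16,730.55; interest = €16,730.55 − €15,845.00 = €885.55.

€885.55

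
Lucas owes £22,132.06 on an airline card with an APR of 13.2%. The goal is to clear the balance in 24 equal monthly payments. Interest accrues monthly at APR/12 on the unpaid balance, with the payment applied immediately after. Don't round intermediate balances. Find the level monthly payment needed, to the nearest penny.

£1,054.28

Monthly rate r = 13.2%/12 = 1.1% = 0.011.
Level-payment amortization: P = B₀·r / (1 − (1+r)^(−n)) = 22132.06·0.011 / (1 − 1.011^(−24)).
Denominator 1 − (1+r)^(−24) = 0.230918675.
P = 243.453 / 0.230918675 ≈ 1054.28.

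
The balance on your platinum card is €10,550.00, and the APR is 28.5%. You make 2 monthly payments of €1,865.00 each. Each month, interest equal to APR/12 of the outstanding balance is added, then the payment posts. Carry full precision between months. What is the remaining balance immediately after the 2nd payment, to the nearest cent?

€7,282.78

Monthly rate r = 28.5%/12 = 2.375% = 0.02375.
Each month: B ← B·(1+r) − €1,865.00.
Month 1: interest €250.56; balance after payment €8,935.56.
Month 2: interest €212.22; balance after payment €7,282.78.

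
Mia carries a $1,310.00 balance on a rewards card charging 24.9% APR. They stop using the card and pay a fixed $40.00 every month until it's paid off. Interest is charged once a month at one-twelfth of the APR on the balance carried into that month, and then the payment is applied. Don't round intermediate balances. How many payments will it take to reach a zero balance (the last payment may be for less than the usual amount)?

Monthly rate r = 24.9%/12 = 2.075% = 0.02075.
Recurrence: B ← B·(1+r) − $40.00.
Month 1: interest $27.18; balance after payment $1,297.18.
Month 2: interest $26.92; balance after payment $1,284.10.
Closed form: n = −ln(1 − rB₀/P)/ln(1+r) = −ln(0.32044)/ln(1.02075) ≈ 55.414, so the balance reaches zero during payment 56.

56 months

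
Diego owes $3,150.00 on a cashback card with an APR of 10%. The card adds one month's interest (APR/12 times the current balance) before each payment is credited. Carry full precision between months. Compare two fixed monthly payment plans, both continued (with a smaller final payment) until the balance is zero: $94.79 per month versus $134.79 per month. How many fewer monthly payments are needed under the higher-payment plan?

Monthly rate r = 10%/12 = 0.833333% = 0.00833333.
At $94.79/mo: n = ⌈−ln(1 − rB₀/P)/ln(1+r)⌉ = 40 payments (last $6.80); total interest = total paid − $3,150.00 = $553.61.
At $134.79/mo: 27 payments (last $13.54); total interest $368.08.
Payments saved = 40 − 27 = 13.

13 fewer payments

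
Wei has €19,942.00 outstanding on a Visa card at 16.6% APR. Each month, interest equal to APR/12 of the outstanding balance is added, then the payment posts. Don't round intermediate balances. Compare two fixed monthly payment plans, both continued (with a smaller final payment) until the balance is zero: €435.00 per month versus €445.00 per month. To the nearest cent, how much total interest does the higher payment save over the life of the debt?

€505.62

Monthly rate r = 16.6%/12 = 1.38333% = 0.0138333.
At €435.00/mo: n = ⌈−ln(1 − rB₀/P)/ln(1+r)⌉ = 74 payments (last €85.22); total interest = total paid − €19,942.00 = €11,898.22.
At €445.00/mo: 71 payments (last €184.60); total interest €11,392.60.
Interest saved = €11,898.22 − €11,392.60 = €505.62.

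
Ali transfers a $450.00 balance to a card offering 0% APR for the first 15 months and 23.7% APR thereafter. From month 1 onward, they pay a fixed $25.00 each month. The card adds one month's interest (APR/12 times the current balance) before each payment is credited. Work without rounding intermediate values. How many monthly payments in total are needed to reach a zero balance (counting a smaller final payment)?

Promo months 1–15 at r₀ = 0%/12 = 0; months 16+ at r₁ = 23.7%/12 = 0.01975.
After month 15 (no interest yet): B = $450.00 − 15·$25.00 = $75.00.
Then at r₁ with $25.00/mo: n₂ = −ln(1 − r₁·B/P)/ln(1+r₁) ≈ 3.12 → 4 more payments.

19 payments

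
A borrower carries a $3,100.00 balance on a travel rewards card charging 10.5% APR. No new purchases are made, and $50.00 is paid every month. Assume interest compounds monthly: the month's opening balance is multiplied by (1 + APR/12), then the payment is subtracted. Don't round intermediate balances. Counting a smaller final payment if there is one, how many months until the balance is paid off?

Monthly rate r = 10.5%/12 = 0.875% = 0.00875.
Recurrence: B ← B·(1+r) − $50.00.
Month 1: interest $27.13; balance after payment $3,077.12.
Month 2: interest $26.92; balance after payment $3,054.05.
Closed form: n = −ln(1 − rB₀/P)/ln(1+r) = −ln(0.4575)/ln(1.00875) ≈ 89.759, so the balance reaches zero during payment 90.

90 months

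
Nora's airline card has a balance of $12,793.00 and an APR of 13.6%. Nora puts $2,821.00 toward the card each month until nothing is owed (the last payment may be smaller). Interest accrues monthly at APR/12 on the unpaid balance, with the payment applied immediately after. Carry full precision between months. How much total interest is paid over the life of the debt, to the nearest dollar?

Monthly rate r = 13.6%/12 = 1.13333% = 0.0113333.
Payoff takes n = ⌈−ln(1 − rB₀/P)/ln(1+r)⌉ = ⌈4.682⌉ = 5 payments; the last is $1,927.20.
Total paid = 4·$2,821.00 + $1,927.20 = $13,211.20.
Total interest = total paid − principal = $13,211.20 − $12,793.00 = $418.20.

$418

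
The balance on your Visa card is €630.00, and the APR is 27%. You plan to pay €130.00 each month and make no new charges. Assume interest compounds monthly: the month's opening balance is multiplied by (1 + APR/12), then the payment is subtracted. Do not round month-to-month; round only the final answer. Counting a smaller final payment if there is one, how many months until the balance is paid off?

Monthly rate r = 27%/12 = 2.25% = 0.0225.
Recurrence: B ← B·(1+r) − €130.00.
Month 1: interest €14.17; balance after payment €514.17.
Month 2: interest €11.57; balance after payment €395.74.
Month 3: interest €8.90; balance after payment €274.65.
Month 4: interest €6.18; balance after payment €150.83.
Month 5: interest €3.39; balance after payment €24.22.
Month 6: interest €0.54; balance after payment €0.00.

6 months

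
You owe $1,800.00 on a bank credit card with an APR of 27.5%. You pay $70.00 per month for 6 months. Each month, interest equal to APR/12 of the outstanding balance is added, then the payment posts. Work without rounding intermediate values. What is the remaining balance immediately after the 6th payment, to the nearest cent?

$1,617.31

Monthly rate r = 27.5%/12 = 2.29167% = 0.0229167.
Each month: B ← B·(1+r) − $70.00.
Month 1: interest $41.25; balance after payment $1,771.25.
Month 2: interest $40.59; balance after payment $1,741.84.
Month 3: interest $39.92; balance after payment $1,711.76.
Month 4: interest $39.23; balance after payment $1,680.99.
Month 5: interest $38.52; balance after payment $1,649.51.
Month 6: interest $37.80; balance after payment $1,617.31.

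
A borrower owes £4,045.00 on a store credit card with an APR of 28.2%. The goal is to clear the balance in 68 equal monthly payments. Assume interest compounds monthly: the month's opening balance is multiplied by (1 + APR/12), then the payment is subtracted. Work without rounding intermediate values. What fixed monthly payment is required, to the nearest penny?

£119.73

Monthly rate r = 28.2%/12 = 2.35% = 0.0235.
Level-payment amortization: P = B₀·r / (1 − (1+r)^(−n)) = 4045.00·0.0235 / (1 − 1.0235^(−68)).
Denominator 1 − (1+r)^(−68) = 0.79392448.
P = 95.0575 / 0.79392448 ≈ 119.73.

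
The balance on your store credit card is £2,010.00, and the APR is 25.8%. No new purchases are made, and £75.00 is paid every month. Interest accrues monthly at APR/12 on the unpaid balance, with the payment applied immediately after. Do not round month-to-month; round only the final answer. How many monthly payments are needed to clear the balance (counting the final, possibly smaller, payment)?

41 payments

Monthly rate r = 25.8%/12 = 2.15% = 0.0215.
Recurrence: B ← B·(1+r) − £75.00.
Month 1: interest £43.22; balance after payment £1,978.22.
Month 2: interest £42.53; balance after payment £1,945.75.
Closed form: n = −ln(1 − rB₀/P)/ln(1+r) = −ln(0.4238)/ln(1.0215) ≈ 40.358, so the balance reaches zero during payment 41.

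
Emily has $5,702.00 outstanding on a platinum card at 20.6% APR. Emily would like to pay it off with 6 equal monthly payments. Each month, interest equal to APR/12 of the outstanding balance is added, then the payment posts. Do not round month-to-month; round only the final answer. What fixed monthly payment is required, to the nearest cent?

$1,008.24

Monthly rate r = 20.6%/12 = 1.71667% = 0.0171667.
Level-payment amortization: P = B₀·r / (1 − (1+r)^(−n)) = 5702.00·0.0171667 / (1 − 1.01717^(−6)).
Denominator 1 − (1+r)^(−6) = 0.097084138.
P = 97.8843 / 0.097084138 ≈ 1008.24.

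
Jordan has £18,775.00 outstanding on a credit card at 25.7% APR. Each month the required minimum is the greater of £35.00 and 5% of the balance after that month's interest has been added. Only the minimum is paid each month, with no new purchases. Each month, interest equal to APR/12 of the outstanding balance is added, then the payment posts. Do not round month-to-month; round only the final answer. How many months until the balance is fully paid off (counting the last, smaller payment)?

Monthly rate r = 25.7%/12 = 2.14167% = 0.0214167.
While 5% of the post-interest balance exceeds £35.00, each month B ← (B·(1+r))·(1 − 0.05), i.e. B shrinks by the factor (1+r)·0.95 = 0.97035.
This holds for months 1–110. Entering month 111 the balance is £684.70; 5% of the post-interest balance is now below £35.00, so the flat £35.00 minimum applies from here.
From month 111 a fixed £35.00 at rate r clears £684.70 in 26 more payments. Total: 110 + 26 = 136 months.

136 months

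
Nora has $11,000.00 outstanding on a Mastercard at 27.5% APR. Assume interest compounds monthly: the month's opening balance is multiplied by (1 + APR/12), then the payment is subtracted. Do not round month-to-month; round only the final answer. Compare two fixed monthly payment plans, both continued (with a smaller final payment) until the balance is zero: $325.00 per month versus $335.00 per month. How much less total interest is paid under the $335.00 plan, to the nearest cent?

$791.75

Monthly rate r = 27.5%/12 = 2.29167% = 0.0229167.
At $325.00/mo: n = ⌈−ln(1 − rB₀/P)/ln(1+r)⌉ = 66 payments (last $311.92); total interest = total paid − $11,000.00 = $10,436.92.
At $335.00/mo: 62 payments (last $210.17); total interest $9,645.17.
Interest saved = $10,436.92 − $9,645.17 = $791.75.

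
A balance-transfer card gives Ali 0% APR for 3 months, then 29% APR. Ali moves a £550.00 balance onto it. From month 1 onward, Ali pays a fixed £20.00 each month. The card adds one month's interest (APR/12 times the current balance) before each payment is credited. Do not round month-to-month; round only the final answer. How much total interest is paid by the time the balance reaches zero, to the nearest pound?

Promo months 1–3 at r₀ = 0%/12 = 0; months 4+ at r₁ = 29%/12 = 0.0241667.
After month 3 (no interest yet): B = £550.00 − 3·£20.00 = £490.00.
Then at r₁ with £20.00/mo: n₂ = −ln(1 − r₁·B/P)/ln(1+r₁) ≈ 37.55 → 38 more payments.
Total paid = 40·£20.00 + £11.08 = £811.08; interest = £811.08 − £550.00 = £261.08.

£261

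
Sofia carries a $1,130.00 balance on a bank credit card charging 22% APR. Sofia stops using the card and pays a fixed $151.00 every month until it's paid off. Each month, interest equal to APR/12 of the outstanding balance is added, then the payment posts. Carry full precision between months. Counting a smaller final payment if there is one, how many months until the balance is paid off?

Monthly rate r = 22%/12 = 1.83333% = 0.0183333.
Recurrence: B ← B·(1+r) − $151.00.
Month 1: interest $20.72; balance after payment $999.72.
Month 2: interest $18.33; balance after payment $867.04.
Closed form: n = −ln(1 − rB₀/P)/ln(1+r) = −ln(0.8628)/ln(1.01833) ≈ 8.123, so the balance reaches zero during payment 9.

9 months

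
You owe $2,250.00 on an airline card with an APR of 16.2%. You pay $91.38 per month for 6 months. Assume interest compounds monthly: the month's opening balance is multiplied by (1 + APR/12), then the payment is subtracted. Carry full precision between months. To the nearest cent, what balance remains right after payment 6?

$1,871.39

Monthly rate r = 16.2%/12 = 1.35% = 0.0135.
Each month: B ← B·(1+r) − $91.38.
Month 1: interest $30.38; balance after payment $2,188.99.
Month 2: interest $29.55; balance after payment $2,127.17.
Month 3: interest $28.72; balance after payment $2,064.50.
Month 4: interest $27.87; balance after payment $2,000.99.
Month 5: interest $27.01; balance after payment $1,936.63.
Month 6: interest $26.14; balance after payment $1,871.39.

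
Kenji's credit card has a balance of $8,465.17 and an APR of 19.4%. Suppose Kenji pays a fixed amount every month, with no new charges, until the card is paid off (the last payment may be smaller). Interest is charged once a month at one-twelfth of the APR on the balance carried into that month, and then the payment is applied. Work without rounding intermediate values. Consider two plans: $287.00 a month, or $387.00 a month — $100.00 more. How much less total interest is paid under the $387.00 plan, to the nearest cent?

Monthly rate r = 19.4%/12 = 1.61667% = 0.0161667.
At $287.00/mo: n = ⌈−ln(1 − rB₀/P)/ln(1+r)⌉ = 41 payments (last $114.66); total interest = total paid − $8,465.17 = $3,129.49.
At $387.00/mo: 28 payments (last $81.82); total interest $2,065.65.
Interest saved = $3,129.49 − $2,065.65 = $1,063.84.

$1,063.84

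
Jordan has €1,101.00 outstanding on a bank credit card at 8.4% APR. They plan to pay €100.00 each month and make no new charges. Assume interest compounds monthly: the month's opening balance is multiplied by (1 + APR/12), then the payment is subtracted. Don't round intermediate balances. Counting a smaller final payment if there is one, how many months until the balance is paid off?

Monthly rate r = 8.4%/12 = 0.7% = 0.007.
Recurrence: B ← B·(1+r) − €100.00.
Month 1: interest €7.71; balance after payment €1,008.71.
Month 2: interest €7.06; balance after payment €915.77.
Closed form: n = −ln(1 − rB₀/P)/ln(1+r) = −ln(0.92293)/ln(1.007) ≈ 11.497, so the balance reaches zero during payment 12.

12 months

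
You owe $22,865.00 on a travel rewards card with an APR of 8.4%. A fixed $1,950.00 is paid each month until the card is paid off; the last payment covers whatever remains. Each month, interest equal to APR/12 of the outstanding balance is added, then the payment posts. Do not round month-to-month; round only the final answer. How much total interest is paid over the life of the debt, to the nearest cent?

Monthly rate r = 8.4%/12 = 0.7% = 0.007.
Payoff takes n = ⌈−ln(1 − rB₀/P)/ln(1+r)⌉ = ⌈12.278⌉ = 13 payments; the last is $542.88.
Total paid = 12·$1,950.00 + $542.88 = $23,942.88.
Total interest = total paid − principal = $23,942.88 − $22,865.00 = $1,077.88.

$1,077.88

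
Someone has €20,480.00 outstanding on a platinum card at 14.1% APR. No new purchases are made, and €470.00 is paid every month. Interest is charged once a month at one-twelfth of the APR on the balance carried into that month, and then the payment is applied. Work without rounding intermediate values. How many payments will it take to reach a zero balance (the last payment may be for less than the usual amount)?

Monthly rate r = 14.1%/12 = 1.175% = 0.01175.
Recurrence: B ← B·(1+r) − €470.00.
Month 1: interest €240.64; balance after payment €20,250.64.
Month 2: interest €237.95; balance after payment €20,018.59.
Closed form: n = −ln(1 − rB₀/P)/ln(1+r) = −ln(0.488)/ln(1.01175) ≈ 61.417, so the balance reaches zero during payment 62.

62 months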